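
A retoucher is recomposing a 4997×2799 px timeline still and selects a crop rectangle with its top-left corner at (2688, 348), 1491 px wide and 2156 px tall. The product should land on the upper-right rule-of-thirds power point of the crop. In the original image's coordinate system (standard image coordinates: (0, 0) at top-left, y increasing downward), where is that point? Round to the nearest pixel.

One third of the crop width 1491 is 497.00 px.
One third of the crop height 2156 is 718.67 px.
The upper-right point is two-thirds across and one-third down within the crop:
x = 2688 + 2 × 497.00 ≈ 3682; y = 348 + 1 × 718.67 ≈ 1067.

x = 3682 px, y = 1067 px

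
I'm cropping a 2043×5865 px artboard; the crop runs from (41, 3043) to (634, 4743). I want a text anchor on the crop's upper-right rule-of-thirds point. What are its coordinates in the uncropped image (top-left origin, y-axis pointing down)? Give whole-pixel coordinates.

x = 436 px, y = 3610 px

Crop width = 634 − 41 = 593 px; one third is 197.67 px.
Crop height = 4743 − 3043 = 1700 px; one third is 566.67 px.
The upper-right point is two-thirds across and one-third down within the crop:
x = 41 + 2 × 197.67 ≈ 436; y = 3043 + 1 × 566.67 ≈ 3610.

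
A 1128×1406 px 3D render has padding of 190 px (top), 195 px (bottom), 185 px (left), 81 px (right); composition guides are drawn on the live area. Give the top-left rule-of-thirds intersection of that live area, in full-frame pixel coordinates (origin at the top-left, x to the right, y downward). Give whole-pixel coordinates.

Content width = 1128 − 185 − 81 = 862 px; content height = 1406 − 190 − 195 = 1021 px.
Top-left is one-third across and one-third down within the live area.
x = 185 + 1 × 862/3 = 185 + 287.33 ≈ 472
y = 190 + 1 × 1021/3 = 190 + 340.33 ≈ 530

(472, 530)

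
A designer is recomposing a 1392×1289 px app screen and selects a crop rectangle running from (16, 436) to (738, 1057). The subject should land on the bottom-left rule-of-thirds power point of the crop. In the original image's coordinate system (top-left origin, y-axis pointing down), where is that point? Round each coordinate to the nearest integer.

Crop width = 738 − 16 = 722 px; one third is 240.67 px.
Crop height = 1057 − 436 = 621 px; one third is 207.00 px.
The bottom-left point is one-third across and two-thirds down within the crop:
x = 16 + 1 × 240.67 ≈ 257; y = 436 + 2 × 207.00 ≈ 850.

(257, 850)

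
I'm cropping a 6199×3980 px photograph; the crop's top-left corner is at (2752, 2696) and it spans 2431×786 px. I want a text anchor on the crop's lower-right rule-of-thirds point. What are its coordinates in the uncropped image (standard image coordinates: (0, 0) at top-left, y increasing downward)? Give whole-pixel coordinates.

(4373, 3220)

One third of the crop width 2431 is 810.33 px.
One third of the crop height 786 is 262.00 px.
The lower-right point is two-thirds across and two-thirds down within the crop:
x = 2752 + 2 × 810.33 ≈ 4373; y = 2696 + 2 × 262.00 ≈ 3220.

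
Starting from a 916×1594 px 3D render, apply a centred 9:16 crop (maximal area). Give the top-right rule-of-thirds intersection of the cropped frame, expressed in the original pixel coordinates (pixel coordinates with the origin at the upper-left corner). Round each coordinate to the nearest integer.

916/1594 > 9/16, so the 9:16 crop keeps the full height 1594 and trims width to 1594 × 9/16 = 896.62 px.
Left offset = (916 − 896.62)/2 = 9.69 px; top offset = 0.
Top-right is two-thirds across and one-third down within the crop:
x = 9.69 + 2 × 896.62/3 ≈ 607; y = 0.00 + 1 × 1594.00/3 ≈ 531.

x = 607 px, y = 531 px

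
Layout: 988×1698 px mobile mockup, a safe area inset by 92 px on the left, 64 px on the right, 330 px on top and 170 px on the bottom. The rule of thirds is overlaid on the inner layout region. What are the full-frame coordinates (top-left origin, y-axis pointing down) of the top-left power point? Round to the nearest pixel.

Content width = 988 − 92 − 64 = 832 px; content height = 1698 − 330 − 170 = 1198 px.
Top-left is one-third across and one-third down within the inner layout region.
x = 92 + 1 × 832/3 = 92 + 277.33 ≈ 369
y = 330 + 1 × 1198/3 = 330 + 399.33 ≈ 729

(369, 729)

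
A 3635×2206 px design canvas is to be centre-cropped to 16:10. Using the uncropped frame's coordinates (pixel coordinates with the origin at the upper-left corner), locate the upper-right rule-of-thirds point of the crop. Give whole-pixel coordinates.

3635/2206 > 16/10, so the 16:10 crop keeps the full height 2206 and trims width to 2206 × 16/10 = 3529.60 px.
Left offset = (3635 − 3529.60)/2 = 52.70 px; top offset = 0.
Upper-right is two-thirds across and one-third down within the crop:
x = 52.70 + 2 × 3529.60/3 ≈ 2406; y = 0.00 + 1 × 2206.00/3 ≈ 735.

(2406, 735)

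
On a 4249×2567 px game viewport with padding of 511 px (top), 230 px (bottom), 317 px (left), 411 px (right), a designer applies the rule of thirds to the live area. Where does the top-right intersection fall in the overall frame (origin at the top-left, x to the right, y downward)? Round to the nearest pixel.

(2664, 1120)

Content width = 4249 − 317 − 411 = 3521 px; content height = 2567 − 511 − 230 = 1826 px.
Top-right is two-thirds across and one-third down within the live area.
x = 317 + 2 × 3521/3 = 317 + 2347.33 ≈ 2664
y = 511 + 1 × 1826/3 = 511 + 608.67 ≈ 1120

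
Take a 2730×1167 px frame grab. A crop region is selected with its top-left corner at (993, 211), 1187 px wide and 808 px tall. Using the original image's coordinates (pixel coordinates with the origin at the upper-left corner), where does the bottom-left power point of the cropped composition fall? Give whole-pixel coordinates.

One third of the crop width 1187 is 395.67 px.
One third of the crop height 808 is 269.33 px.
The bottom-left point is one-third across and two-thirds down within the crop:
x = 993 + 1 × 395.67 ≈ 1389; y = 211 + 2 × 269.33 ≈ 750.

(1389, 750)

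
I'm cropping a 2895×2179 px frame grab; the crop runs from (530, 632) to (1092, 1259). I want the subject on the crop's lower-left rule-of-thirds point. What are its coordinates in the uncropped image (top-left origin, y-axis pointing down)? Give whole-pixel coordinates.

(717, 1050)

Crop width = 1092 − 530 = 562 px; one third is 187.33 px.
Crop height = 1259 − 632 = 627 px; one third is 209.00 px.
The lower-left point is one-third across and two-thirds down within the crop:
x = 530 + 1 × 187.33 ≈ 717; y = 632 + 2 × 209.00 ≈ 1050.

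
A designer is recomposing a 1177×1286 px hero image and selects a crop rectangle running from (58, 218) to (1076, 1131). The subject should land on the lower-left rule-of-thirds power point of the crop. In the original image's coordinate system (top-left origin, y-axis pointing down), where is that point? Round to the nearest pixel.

x = 397 px, y = 827 px

Crop width = 1076 − 58 = 1018 px; one third is 339.33 px.
Crop height = 1131 − 218 = 913 px; one third is 304.33 px.
The lower-left point is one-third across and two-thirds down within the crop:
x = 58 + 1 × 339.33 ≈ 397; y = 218 + 2 × 304.33 ≈ 827.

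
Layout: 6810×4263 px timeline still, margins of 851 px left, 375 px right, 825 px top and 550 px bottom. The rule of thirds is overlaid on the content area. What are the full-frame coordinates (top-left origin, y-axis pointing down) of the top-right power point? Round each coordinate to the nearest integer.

Content width = 6810 − 851 − 375 = 5584 px; content height = 4263 − 825 − 550 = 2888 px.
Top-right is two-thirds across and one-third down within the content area.
x = 851 + 2 × 5584/3 = 851 + 3722.67 ≈ 4574
y = 825 + 1 × 2888/3 = 825 + 962.67 ≈ 1788

(4574, 1788)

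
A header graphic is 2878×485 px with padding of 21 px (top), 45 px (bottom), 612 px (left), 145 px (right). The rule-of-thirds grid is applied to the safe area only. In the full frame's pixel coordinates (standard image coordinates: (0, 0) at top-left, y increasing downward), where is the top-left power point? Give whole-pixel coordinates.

(1319, 161)

Content width = 2878 − 612 − 145 = 2121 px; content height = 485 − 21 − 45 = 419 px.
Top-left is one-third across and one-third down within the safe area.
x = 612 + 1 × 2121/3 = 612 + 707.00 ≈ 1319
y = 21 + 1 × 419/3 = 21 + 139.67 ≈ 161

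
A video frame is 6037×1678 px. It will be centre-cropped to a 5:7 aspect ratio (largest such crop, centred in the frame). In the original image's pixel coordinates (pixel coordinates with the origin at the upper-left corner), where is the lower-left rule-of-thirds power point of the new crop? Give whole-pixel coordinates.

x = 2819 px, y = 1119 px

6037/1678 > 5/7, so the 5:7 crop keeps the full height 1678 and trims width to 1678 × 5/7 = 1198.57 px.
Left offset = (6037 − 1198.57)/2 = 2419.21 px; top offset = 0.
Lower-left is one-third across and two-thirds down within the crop:
x = 2419.21 + 1 × 1198.57/3 ≈ 2819; y = 0.00 + 2 × 1678.00/3 ≈ 1119.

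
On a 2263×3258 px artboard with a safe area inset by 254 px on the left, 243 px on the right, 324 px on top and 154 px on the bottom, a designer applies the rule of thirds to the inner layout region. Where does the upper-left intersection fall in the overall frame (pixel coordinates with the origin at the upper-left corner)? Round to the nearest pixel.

(843, 1251)

Content width = 2263 − 254 − 243 = 1766 px; content height = 3258 − 324 − 154 = 2780 px.
Upper-left is one-third across and one-third down within the inner layout region.
x = 254 + 1 × 1766/3 = 254 + 588.67 ≈ 843
y = 324 + 1 × 2780/3 = 324 + 926.67 ≈ 1251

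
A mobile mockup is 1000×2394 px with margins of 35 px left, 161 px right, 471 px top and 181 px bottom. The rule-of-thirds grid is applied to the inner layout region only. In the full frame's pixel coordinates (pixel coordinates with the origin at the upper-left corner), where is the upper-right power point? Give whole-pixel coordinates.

x = 571 px, y = 1052 px

Content width = 1000 − 35 − 161 = 804 px; content height = 2394 − 471 − 181 = 1742 px.
Upper-right is two-thirds across and one-third down within the inner layout region.
x = 35 + 2 × 804/3 = 35 + 536.00 ≈ 571
y = 471 + 1 × 1742/3 = 471 + 580.67 ≈ 1052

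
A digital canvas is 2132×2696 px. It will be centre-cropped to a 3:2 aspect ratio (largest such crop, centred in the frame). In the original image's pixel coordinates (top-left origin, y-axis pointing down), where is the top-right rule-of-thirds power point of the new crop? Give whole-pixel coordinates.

x = 1421 px, y = 1111 px

2132/2696 < 3/2, so the 3:2 crop keeps the full width 2132 and trims height to 2132 × 2/3 = 1421.33 px.
Top offset = (2696 − 1421.33)/2 = 637.33 px; left offset = 0.
Top-right is two-thirds across and one-third down within the crop:
x = 0.00 + 2 × 2132.00/3 ≈ 1421; y = 637.33 + 1 × 1421.33/3 ≈ 1111.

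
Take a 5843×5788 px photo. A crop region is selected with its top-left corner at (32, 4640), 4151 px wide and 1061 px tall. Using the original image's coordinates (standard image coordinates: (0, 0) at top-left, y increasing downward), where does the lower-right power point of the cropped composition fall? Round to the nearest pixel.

(2799, 5347)

One third of the crop width 4151 is 1383.67 px.
One third of the crop height 1061 is 353.67 px.
The lower-right point is two-thirds across and two-thirds down within the crop:
x = 32 + 2 × 1383.67 ≈ 2799; y = 4640 + 2 × 353.67 ≈ 5347.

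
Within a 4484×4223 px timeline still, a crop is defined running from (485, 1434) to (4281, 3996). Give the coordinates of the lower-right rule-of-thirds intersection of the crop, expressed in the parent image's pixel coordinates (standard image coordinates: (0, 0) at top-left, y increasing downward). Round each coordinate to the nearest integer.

(3016, 3142)

Crop width = 4281 − 485 = 3796 px; one third is 1265.33 px.
Crop height = 3996 − 1434 = 2562 px; one third is 854.00 px.
The lower-right point is two-thirds across and two-thirds down within the crop:
x = 485 + 2 × 1265.33 ≈ 3016; y = 1434 + 2 × 854.00 ≈ 3142.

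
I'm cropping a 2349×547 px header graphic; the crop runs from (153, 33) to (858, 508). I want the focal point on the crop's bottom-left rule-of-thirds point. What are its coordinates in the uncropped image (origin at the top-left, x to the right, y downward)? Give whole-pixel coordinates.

x = 388 px, y = 350 px

Crop width = 858 − 153 = 705 px; one third is 235.00 px.
Crop height = 508 − 33 = 475 px; one third is 158.33 px.
The bottom-left point is one-third across and two-thirds down within the crop:
x = 153 + 1 × 235.00 ≈ 388; y = 33 + 2 × 158.33 ≈ 350.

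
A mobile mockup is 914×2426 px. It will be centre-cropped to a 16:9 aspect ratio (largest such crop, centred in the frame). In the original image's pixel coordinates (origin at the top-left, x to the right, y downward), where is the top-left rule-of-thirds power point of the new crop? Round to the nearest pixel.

(305, 1127)

914/2426 < 16/9, so the 16:9 crop keeps the full width 914 and trims height to 914 × 9/16 = 514.12 px.
Top offset = (2426 − 514.12)/2 = 955.94 px; left offset = 0.
Top-left is one-third across and one-third down within the crop:
x = 0.00 + 1 × 914.00/3 ≈ 305; y = 955.94 + 1 × 514.12/3 ≈ 1127.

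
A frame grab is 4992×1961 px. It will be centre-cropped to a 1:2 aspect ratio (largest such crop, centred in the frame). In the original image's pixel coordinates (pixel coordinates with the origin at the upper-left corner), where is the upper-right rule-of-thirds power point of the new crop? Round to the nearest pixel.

4992/1961 > 1/2, so the 1:2 crop keeps the full height 1961 and trims width to 1961 × 1/2 = 980.50 px.
Left offset = (4992 − 980.50)/2 = 2005.75 px; top offset = 0.
Upper-right is two-thirds across and one-third down within the crop:
x = 2005.75 + 2 × 980.50/3 ≈ 2659; y = 0.00 + 1 × 1961.00/3 ≈ 654.

(2659, 654)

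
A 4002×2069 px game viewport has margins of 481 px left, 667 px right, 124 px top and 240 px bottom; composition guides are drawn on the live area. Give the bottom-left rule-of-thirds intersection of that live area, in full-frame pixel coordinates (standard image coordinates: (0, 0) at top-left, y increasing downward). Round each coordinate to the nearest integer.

Content width = 4002 − 481 − 667 = 2854 px; content height = 2069 − 124 − 240 = 1705 px.
Bottom-left is one-third across and two-thirds down within the live area.
x = 481 + 1 × 2854/3 = 481 + 951.33 ≈ 1432
y = 124 + 2 × 1705/3 = 124 + 1136.67 ≈ 1261

x = 1432 px, y = 1261 px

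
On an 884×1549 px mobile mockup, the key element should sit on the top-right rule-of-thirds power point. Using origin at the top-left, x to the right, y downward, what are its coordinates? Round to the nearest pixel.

The top-right point sits two-thirds of the way across and one-third of the way down.
x = 2 × 884/3 ≈ 589; y = 1 × 1549/3 ≈ 516.

(589, 516)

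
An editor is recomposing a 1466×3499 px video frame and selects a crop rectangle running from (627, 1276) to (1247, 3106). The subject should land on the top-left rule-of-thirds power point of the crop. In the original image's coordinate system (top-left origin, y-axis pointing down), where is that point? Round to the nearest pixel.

Crop width = 1247 − 627 = 620 px; one third is 206.67 px.
Crop height = 3106 − 1276 = 1830 px; one third is 610.00 px.
The top-left point is one-third across and one-third down within the crop:
x = 627 + 1 × 206.67 ≈ 834; y = 1276 + 1 × 610.00 ≈ 1886.

(834, 1886)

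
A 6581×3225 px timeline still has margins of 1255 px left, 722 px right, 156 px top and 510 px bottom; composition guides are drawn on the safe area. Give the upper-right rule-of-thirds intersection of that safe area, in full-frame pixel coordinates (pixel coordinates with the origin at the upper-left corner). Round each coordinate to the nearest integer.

Content width = 6581 − 1255 − 722 = 4604 px; content height = 3225 − 156 − 510 = 2559 px.
Upper-right is two-thirds across and one-third down within the safe area.
x = 1255 + 2 × 4604/3 = 1255 + 3069.33 ≈ 4324
y = 156 + 1 × 2559/3 = 156 + 853.00 ≈ 1009

(4324, 1009)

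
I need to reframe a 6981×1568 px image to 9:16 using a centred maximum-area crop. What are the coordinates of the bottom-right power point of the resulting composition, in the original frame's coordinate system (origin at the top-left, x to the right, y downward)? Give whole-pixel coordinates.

6981/1568 > 9/16, so the 9:16 crop keeps the full height 1568 and trims width to 1568 × 9/16 = 882.00 px.
Left offset = (6981 − 882.00)/2 = 3049.50 px; top offset = 0.
Bottom-right is two-thirds across and two-thirds down within the crop:
x = 3049.50 + 2 × 882.00/3 ≈ 3638; y = 0.00 + 2 × 1568.00/3 ≈ 1045.

(3638, 1045)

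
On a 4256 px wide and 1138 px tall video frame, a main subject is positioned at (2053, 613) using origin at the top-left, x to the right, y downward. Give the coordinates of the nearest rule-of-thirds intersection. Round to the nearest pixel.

x = 1419 px, y = 759 px

Third lines: x ∈ {1419, 2837}, y ∈ {379, 759}.
2053 is closer to x = 1419; 613 is closer to y = 759.
So the nearest intersection is the lower-left power point.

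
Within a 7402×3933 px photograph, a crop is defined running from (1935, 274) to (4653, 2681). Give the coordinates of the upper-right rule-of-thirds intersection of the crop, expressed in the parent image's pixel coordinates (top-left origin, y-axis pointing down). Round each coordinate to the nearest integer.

(3747, 1076)

Crop width = 4653 − 1935 = 2718 px; one third is 906.00 px.
Crop height = 2681 − 274 = 2407 px; one third is 802.33 px.
The upper-right point is two-thirds across and one-third down within the crop:
x = 1935 + 2 × 906.00 ≈ 3747; y = 274 + 1 × 802.33 ≈ 1076.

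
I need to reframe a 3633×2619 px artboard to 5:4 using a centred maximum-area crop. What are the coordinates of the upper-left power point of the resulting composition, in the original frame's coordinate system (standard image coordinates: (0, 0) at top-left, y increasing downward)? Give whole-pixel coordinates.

3633/2619 > 5/4, so the 5:4 crop keeps the full height 2619 and trims width to 2619 × 5/4 = 3273.75 px.
Left offset = (3633 − 3273.75)/2 = 179.62 px; top offset = 0.
Upper-left is one-third across and one-third down within the crop:
x = 179.62 + 1 × 3273.75/3 ≈ 1271; y = 0.00 + 1 × 2619.00/3 ≈ 873.

x = 1271 px, y = 873 px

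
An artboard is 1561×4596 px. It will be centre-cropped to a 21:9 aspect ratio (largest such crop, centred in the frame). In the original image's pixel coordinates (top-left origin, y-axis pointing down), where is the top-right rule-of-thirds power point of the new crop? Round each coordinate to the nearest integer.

x = 1041 px, y = 2187 px

1561/4596 < 21/9, so the 21:9 crop keeps the full width 1561 and trims height to 1561 × 9/21 = 669.00 px.
Top offset = (4596 − 669.00)/2 = 1963.50 px; left offset = 0.
Top-right is two-thirds across and one-third down within the crop:
x = 0.00 + 2 × 1561.00/3 ≈ 1041; y = 1963.50 + 1 × 669.00/3 ≈ 2187.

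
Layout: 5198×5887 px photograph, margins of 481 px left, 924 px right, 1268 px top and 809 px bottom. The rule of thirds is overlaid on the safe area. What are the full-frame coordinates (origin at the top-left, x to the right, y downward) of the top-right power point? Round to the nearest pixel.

(3010, 2538)

Content width = 5198 − 481 − 924 = 3793 px; content height = 5887 − 1268 − 809 = 3810 px.
Top-right is two-thirds across and one-third down within the safe area.
x = 481 + 2 × 3793/3 = 481 + 2528.67 ≈ 3010
y = 1268 + 1 × 3810/3 = 1268 + 1270.00 ≈ 2538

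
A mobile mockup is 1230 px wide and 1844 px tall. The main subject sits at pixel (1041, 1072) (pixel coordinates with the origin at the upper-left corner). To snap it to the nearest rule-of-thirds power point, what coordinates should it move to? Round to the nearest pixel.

Third lines: x ∈ {410, 820}, y ∈ {615, 1229}.
1041 is closer to x = 820; 1072 is closer to y = 1229.
So the nearest intersection is the lower-right power point.

(820, 1229)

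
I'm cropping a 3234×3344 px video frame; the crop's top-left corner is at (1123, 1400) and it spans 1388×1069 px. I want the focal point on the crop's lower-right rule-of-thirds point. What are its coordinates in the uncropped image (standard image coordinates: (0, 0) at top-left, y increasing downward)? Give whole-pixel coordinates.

(2048, 2113)

One third of the crop width 1388 is 462.67 px.
One third of the crop height 1069 is 356.33 px.
The lower-right point is two-thirds across and two-thirds down within the crop:
x = 1123 + 2 × 462.67 ≈ 2048; y = 1400 + 2 × 356.33 ≈ 2113.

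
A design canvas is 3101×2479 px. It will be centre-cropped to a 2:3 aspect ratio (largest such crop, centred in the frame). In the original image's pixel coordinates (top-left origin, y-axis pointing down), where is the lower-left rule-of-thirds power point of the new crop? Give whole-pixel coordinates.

3101/2479 > 2/3, so the 2:3 crop keeps the full height 2479 and trims width to 2479 × 2/3 = 1652.67 px.
Left offset = (3101 − 1652.67)/2 = 724.17 px; top offset = 0.
Lower-left is one-third across and two-thirds down within the crop:
x = 724.17 + 1 × 1652.67/3 ≈ 1275; y = 0.00 + 2 × 2479.00/3 ≈ 1653.

(1275, 1653)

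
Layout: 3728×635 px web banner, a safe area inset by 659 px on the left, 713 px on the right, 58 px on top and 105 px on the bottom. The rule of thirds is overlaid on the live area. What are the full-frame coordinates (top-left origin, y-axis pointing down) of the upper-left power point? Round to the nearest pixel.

Content width = 3728 − 659 − 713 = 2356 px; content height = 635 − 58 − 105 = 472 px.
Upper-left is one-third across and one-third down within the live area.
x = 659 + 1 × 2356/3 = 659 + 785.33 ≈ 1444
y = 58 + 1 × 472/3 = 58 + 157.33 ≈ 215

x = 1444 px, y = 215 px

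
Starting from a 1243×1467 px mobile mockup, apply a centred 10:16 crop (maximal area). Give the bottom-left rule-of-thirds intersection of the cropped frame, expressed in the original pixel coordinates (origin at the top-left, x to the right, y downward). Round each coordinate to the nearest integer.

(469, 978)

1243/1467 > 10/16, so the 10:16 crop keeps the full height 1467 and trims width to 1467 × 10/16 = 916.88 px.
Left offset = (1243 − 916.88)/2 = 163.06 px; top offset = 0.
Bottom-left is one-third across and two-thirds down within the crop:
x = 163.06 + 1 × 916.88/3 ≈ 469; y = 0.00 + 2 × 1467.00/3 ≈ 978.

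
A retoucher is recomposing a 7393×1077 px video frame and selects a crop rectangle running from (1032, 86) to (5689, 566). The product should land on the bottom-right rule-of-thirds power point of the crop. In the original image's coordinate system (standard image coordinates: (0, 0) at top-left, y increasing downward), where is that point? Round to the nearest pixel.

(4137, 406)

Crop width = 5689 − 1032 = 4657 px; one third is 1552.33 px.
Crop height = 566 − 86 = 480 px; one third is 160.00 px.
The bottom-right point is two-thirds across and two-thirds down within the crop:
x = 1032 + 2 × 1552.33 ≈ 4137; y = 86 + 2 × 160.00 ≈ 406.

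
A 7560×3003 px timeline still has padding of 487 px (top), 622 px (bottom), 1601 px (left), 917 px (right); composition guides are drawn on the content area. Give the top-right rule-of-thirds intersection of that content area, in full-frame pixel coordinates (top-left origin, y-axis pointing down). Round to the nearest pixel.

Content width = 7560 − 1601 − 917 = 5042 px; content height = 3003 − 487 − 622 = 1894 px.
Top-right is two-thirds across and one-third down within the content area.
x = 1601 + 2 × 5042/3 = 1601 + 3361.33 ≈ 4962
y = 487 + 1 × 1894/3 = 487 + 631.33 ≈ 1118

x = 4962 px, y = 1118 px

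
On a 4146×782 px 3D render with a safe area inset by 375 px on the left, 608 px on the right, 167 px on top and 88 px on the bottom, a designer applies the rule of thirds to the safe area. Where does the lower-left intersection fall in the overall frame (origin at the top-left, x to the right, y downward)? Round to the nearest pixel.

x = 1429 px, y = 518 px

Content width = 4146 − 375 − 608 = 3163 px; content height = 782 − 167 − 88 = 527 px.
Lower-left is one-third across and two-thirds down within the safe area.
x = 375 + 1 × 3163/3 = 375 + 1054.33 ≈ 1429
y = 167 + 2 × 527/3 = 167 + 351.33 ≈ 518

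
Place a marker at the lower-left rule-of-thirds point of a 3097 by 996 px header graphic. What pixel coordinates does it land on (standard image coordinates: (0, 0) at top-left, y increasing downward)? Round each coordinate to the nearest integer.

(1032, 664)

The lower-left point sits one-third of the way across and two-thirds of the way down.
x = 1 × 3097/3 ≈ 1032; y = 2 × 996/3 ≈ 664.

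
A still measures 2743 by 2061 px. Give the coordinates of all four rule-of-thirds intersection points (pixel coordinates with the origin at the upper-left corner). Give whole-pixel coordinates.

(914, 687), (1829, 687), (914, 1374), (1829, 1374)

One third of 2743 is 914.33; one third of 2061 is 687.
Vertical third lines at x = 914 and x = 1829; horizontal third lines at y = 687 and y = 1374.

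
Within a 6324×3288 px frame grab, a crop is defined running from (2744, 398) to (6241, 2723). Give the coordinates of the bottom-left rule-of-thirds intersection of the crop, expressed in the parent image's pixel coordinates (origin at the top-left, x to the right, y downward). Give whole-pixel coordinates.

x = 3910 px, y = 1948 px

Crop width = 6241 − 2744 = 3497 px; one third is 1165.67 px.
Crop height = 2723 − 398 = 2325 px; one third is 775.00 px.
The bottom-left point is one-third across and two-thirds down within the crop:
x = 2744 + 1 × 1165.67 ≈ 3910; y = 398 + 2 × 775.00 ≈ 1948.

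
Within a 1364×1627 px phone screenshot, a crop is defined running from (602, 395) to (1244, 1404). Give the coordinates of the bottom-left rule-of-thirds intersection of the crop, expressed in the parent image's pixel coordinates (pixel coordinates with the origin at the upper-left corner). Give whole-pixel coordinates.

x = 816 px, y = 1068 px

Crop width = 1244 − 602 = 642 px; one third is 214.00 px.
Crop height = 1404 − 395 = 1009 px; one third is 336.33 px.
The bottom-left point is one-third across and two-thirds down within the crop:
x = 602 + 1 × 214.00 ≈ 816; y = 395 + 2 × 336.33 ≈ 1068.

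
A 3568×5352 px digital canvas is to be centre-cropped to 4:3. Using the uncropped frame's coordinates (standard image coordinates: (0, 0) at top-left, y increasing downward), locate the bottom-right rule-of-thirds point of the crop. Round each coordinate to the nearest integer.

x = 2379 px, y = 3122 px

3568/5352 < 4/3, so the 4:3 crop keeps the full width 3568 and trims height to 3568 × 3/4 = 2676.00 px.
Top offset = (5352 − 2676.00)/2 = 1338.00 px; left offset = 0.
Bottom-right is two-thirds across and two-thirds down within the crop:
x = 0.00 + 2 × 3568.00/3 ≈ 2379; y = 1338.00 + 2 × 2676.00/3 ≈ 3122.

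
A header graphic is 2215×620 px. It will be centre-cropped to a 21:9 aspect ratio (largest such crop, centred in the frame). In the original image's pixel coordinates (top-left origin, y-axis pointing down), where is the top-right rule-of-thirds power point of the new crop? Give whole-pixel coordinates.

x = 1349 px, y = 207 px

2215/620 > 21/9, so the 21:9 crop keeps the full height 620 and trims width to 620 × 21/9 = 1446.67 px.
Left offset = (2215 − 1446.67)/2 = 384.17 px; top offset = 0.
Top-right is two-thirds across and one-third down within the crop:
x = 384.17 + 2 × 1446.67/3 ≈ 1349; y = 0.00 + 1 × 620.00/3 ≈ 207.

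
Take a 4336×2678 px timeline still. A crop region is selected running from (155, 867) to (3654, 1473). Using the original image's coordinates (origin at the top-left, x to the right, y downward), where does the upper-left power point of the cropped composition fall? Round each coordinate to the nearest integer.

x = 1321 px, y = 1069 px

Crop width = 3654 − 155 = 3499 px; one third is 1166.33 px.
Crop height = 1473 − 867 = 606 px; one third is 202.00 px.
The upper-left point is one-third across and one-third down within the crop:
x = 155 + 1 × 1166.33 ≈ 1321; y = 867 + 1 × 202.00 ≈ 1069.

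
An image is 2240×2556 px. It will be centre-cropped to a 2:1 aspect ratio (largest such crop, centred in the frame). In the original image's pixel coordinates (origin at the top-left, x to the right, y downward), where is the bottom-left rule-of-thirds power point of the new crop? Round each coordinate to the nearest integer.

2240/2556 < 2/1, so the 2:1 crop keeps the full width 2240 and trims height to 2240 × 1/2 = 1120.00 px.
Top offset = (2556 − 1120.00)/2 = 718.00 px; left offset = 0.
Bottom-left is one-third across and two-thirds down within the crop:
x = 0.00 + 1 × 2240.00/3 ≈ 747; y = 718.00 + 2 × 1120.00/3 ≈ 1465.

(747, 1465)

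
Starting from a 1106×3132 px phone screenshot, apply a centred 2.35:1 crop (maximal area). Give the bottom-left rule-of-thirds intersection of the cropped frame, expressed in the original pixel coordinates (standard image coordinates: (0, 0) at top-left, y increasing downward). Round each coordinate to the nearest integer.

x = 369 px, y = 1644 px

1106/3132 < 2.35/1, so the 2.35:1 crop keeps the full width 1106 and trims height to 1106 × 1/2.35 = 470.64 px.
Top offset = (3132 − 470.64)/2 = 1330.68 px; left offset = 0.
Bottom-left is one-third across and two-thirds down within the crop:
x = 0.00 + 1 × 1106.00/3 ≈ 369; y = 1330.68 + 2 × 470.64/3 ≈ 1644.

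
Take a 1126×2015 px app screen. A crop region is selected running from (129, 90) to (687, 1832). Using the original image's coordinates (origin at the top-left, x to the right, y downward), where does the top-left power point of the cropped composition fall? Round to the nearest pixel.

Crop width = 687 − 129 = 558 px; one third is 186.00 px.
Crop height = 1832 − 90 = 1742 px; one third is 580.67 px.
The top-left point is one-third across and one-third down within the crop:
x = 129 + 1 × 186.00 ≈ 315; y = 90 + 1 × 580.67 ≈ 671.

x = 315 px, y = 671 px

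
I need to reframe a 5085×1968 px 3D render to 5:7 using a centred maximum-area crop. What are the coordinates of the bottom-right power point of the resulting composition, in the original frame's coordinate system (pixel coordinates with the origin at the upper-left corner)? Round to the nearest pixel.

(2777, 1312)

5085/1968 > 5/7, so the 5:7 crop keeps the full height 1968 and trims width to 1968 × 5/7 = 1405.71 px.
Left offset = (5085 − 1405.71)/2 = 1839.64 px; top offset = 0.
Bottom-right is two-thirds across and two-thirds down within the crop:
x = 1839.64 + 2 × 1405.71/3 ≈ 2777; y = 0.00 + 2 × 1968.00/3 ≈ 1312.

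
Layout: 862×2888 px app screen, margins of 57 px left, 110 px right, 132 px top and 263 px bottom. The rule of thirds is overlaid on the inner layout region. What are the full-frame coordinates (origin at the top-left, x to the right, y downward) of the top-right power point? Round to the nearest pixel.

Content width = 862 − 57 − 110 = 695 px; content height = 2888 − 132 − 263 = 2493 px.
Top-right is two-thirds across and one-third down within the inner layout region.
x = 57 + 2 × 695/3 = 57 + 463.33 ≈ 520
y = 132 + 1 × 2493/3 = 132 + 831.00 ≈ 963

(520, 963)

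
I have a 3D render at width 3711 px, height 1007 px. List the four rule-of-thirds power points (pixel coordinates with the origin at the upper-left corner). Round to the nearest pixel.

(1237, 336), (2474, 336), (1237, 671), (2474, 671)

One third of 3711 is 1237; one third of 1007 is 335.67.
Vertical third lines at x = 1237 and x = 2474; horizontal third lines at y = 336 and y = 671.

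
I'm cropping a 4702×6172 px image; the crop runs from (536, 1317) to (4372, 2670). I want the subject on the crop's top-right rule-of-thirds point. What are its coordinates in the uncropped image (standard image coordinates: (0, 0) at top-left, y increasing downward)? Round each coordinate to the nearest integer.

Crop width = 4372 − 536 = 3836 px; one third is 1278.67 px.
Crop height = 2670 − 1317 = 1353 px; one third is 451.00 px.
The top-right point is two-thirds across and one-third down within the crop:
x = 536 + 2 × 1278.67 ≈ 3093; y = 1317 + 1 × 451.00 ≈ 1768.

x = 3093 px, y = 1768 px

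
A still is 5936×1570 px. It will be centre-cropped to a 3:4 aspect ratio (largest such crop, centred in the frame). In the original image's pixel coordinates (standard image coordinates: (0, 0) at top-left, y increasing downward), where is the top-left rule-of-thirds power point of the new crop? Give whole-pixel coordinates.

5936/1570 > 3/4, so the 3:4 crop keeps the full height 1570 and trims width to 1570 × 3/4 = 1177.50 px.
Left offset = (5936 − 1177.50)/2 = 2379.25 px; top offset = 0.
Top-left is one-third across and one-third down within the crop:
x = 2379.25 + 1 × 1177.50/3 ≈ 2772; y = 0.00 + 1 × 1570.00/3 ≈ 523.

(2772, 523)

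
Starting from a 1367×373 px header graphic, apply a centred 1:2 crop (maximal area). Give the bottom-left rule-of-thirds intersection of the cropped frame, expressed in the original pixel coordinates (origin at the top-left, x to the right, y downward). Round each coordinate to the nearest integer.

x = 652 px, y = 249 px

1367/373 > 1/2, so the 1:2 crop keeps the full height 373 and trims width to 373 × 1/2 = 186.50 px.
Left offset = (1367 − 186.50)/2 = 590.25 px; top offset = 0.
Bottom-left is one-third across and two-thirds down within the crop:
x = 590.25 + 1 × 186.50/3 ≈ 652; y = 0.00 + 2 × 373.00/3 ≈ 249.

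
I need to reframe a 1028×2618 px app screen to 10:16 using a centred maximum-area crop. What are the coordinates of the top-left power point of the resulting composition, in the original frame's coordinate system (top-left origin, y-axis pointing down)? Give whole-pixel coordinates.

x = 343 px, y = 1035 px

1028/2618 < 10/16, so the 10:16 crop keeps the full width 1028 and trims height to 1028 × 16/10 = 1644.80 px.
Top offset = (2618 − 1644.80)/2 = 486.60 px; left offset = 0.
Top-left is one-third across and one-third down within the crop:
x = 0.00 + 1 × 1028.00/3 ≈ 343; y = 486.60 + 1 × 1644.80/3 ≈ 1035.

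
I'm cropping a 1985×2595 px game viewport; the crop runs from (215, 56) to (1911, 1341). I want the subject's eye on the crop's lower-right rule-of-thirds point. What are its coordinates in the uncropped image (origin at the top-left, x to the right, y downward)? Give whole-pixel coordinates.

(1346, 913)

Crop width = 1911 − 215 = 1696 px; one third is 565.33 px.
Crop height = 1341 − 56 = 1285 px; one third is 428.33 px.
The lower-right point is two-thirds across and two-thirds down within the crop:
x = 215 + 2 × 565.33 ≈ 1346; y = 56 + 2 × 428.33 ≈ 913.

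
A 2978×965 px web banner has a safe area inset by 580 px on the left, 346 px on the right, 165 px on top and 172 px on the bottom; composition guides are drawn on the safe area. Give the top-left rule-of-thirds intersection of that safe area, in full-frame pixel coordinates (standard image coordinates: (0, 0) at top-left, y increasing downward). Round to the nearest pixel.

Content width = 2978 − 580 − 346 = 2052 px; content height = 965 − 165 − 172 = 628 px.
Top-left is one-third across and one-third down within the safe area.
x = 580 + 1 × 2052/3 = 580 + 684.00 ≈ 1264
y = 165 + 1 × 628/3 = 165 + 209.33 ≈ 374

(1264, 374)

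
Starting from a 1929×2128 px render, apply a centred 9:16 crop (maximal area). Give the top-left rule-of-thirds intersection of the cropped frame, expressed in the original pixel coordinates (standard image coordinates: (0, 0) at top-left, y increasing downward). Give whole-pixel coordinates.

1929/2128 > 9/16, so the 9:16 crop keeps the full height 2128 and trims width to 2128 × 9/16 = 1197.00 px.
Left offset = (1929 − 1197.00)/2 = 366.00 px; top offset = 0.
Top-left is one-third across and one-third down within the crop:
x = 366.00 + 1 × 1197.00/3 ≈ 765; y = 0.00 + 1 × 2128.00/3 ≈ 709.

x = 765 px, y = 709 px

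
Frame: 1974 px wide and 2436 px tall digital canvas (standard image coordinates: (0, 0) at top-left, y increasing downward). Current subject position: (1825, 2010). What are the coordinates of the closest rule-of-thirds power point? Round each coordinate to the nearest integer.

Third lines: x ∈ {658, 1316}, y ∈ {812, 1624}.
1825 is closer to x = 1316; 2010 is closer to y = 1624.
So the nearest intersection is the lower-right power point.

(1316, 1624)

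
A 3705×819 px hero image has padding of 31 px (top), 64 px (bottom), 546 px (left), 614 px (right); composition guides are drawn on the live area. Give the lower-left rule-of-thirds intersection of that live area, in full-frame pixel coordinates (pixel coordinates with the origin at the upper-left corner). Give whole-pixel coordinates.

(1394, 514)

Content width = 3705 − 546 − 614 = 2545 px; content height = 819 − 31 − 64 = 724 px.
Lower-left is one-third across and two-thirds down within the live area.
x = 546 + 1 × 2545/3 = 546 + 848.33 ≈ 1394
y = 31 + 2 × 724/3 = 31 + 482.67 ≈ 514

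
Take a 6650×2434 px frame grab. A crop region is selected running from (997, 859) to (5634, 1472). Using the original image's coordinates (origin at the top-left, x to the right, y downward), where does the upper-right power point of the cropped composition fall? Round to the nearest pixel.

Crop width = 5634 − 997 = 4637 px; one third is 1545.67 px.
Crop height = 1472 − 859 = 613 px; one third is 204.33 px.
The upper-right point is two-thirds across and one-third down within the crop:
x = 997 + 2 × 1545.67 ≈ 4088; y = 859 + 1 × 204.33 ≈ 1063.

x = 4088 px, y = 1063 px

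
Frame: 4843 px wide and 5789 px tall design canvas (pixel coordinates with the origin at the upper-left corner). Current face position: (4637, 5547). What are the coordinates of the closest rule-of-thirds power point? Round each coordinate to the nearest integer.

x = 3229 px, y = 3859 px

Third lines: x ∈ {1614, 3229}, y ∈ {1930, 3859}.
4637 is closer to x = 3229; 5547 is closer to y = 3859.
So the nearest intersection is the lower-right power point.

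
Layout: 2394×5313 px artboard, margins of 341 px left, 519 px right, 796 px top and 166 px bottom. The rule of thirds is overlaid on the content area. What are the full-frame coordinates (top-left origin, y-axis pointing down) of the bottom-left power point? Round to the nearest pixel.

Content width = 2394 − 341 − 519 = 1534 px; content height = 5313 − 796 − 166 = 4351 px.
Bottom-left is one-third across and two-thirds down within the content area.
x = 341 + 1 × 1534/3 = 341 + 511.33 ≈ 852
y = 796 + 2 × 4351/3 = 796 + 2900.67 ≈ 3697

(852, 3697)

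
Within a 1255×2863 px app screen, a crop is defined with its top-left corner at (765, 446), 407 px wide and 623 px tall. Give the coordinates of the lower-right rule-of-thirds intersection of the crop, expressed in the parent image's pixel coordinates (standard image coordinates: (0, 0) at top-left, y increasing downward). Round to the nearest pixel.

One third of the crop width 407 is 135.67 px.
One third of the crop height 623 is 207.67 px.
The lower-right point is two-thirds across and two-thirds down within the crop:
x = 765 + 2 × 135.67 ≈ 1036; y = 446 + 2 × 207.67 ≈ 861.

(1036, 861)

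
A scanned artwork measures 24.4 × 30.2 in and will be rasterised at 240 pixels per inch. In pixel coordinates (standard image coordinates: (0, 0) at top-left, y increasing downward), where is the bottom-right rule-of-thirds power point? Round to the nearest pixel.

x = 3904 px, y = 4832 px

In pixels the canvas is 24.4 × 240 = 5856 wide and 30.2 × 240 = 7248 tall.
The bottom-right point is two-thirds across and two-thirds down:
x = 2 × 5856/3 ≈ 3904; y = 2 × 7248/3 ≈ 4832.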